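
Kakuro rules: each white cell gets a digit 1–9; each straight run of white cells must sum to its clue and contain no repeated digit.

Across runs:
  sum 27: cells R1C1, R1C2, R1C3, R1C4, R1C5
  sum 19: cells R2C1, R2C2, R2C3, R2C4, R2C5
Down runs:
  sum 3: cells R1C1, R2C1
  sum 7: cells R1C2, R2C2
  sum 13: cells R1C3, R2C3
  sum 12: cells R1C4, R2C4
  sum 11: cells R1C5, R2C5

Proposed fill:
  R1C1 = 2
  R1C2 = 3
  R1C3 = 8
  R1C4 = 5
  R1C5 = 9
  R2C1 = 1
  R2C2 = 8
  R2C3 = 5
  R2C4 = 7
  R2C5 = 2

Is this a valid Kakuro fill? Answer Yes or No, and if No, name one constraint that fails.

No — the across run R2C1–R2C5 sums to 23, not 19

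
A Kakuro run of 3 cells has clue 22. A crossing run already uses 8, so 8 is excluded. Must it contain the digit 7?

Yes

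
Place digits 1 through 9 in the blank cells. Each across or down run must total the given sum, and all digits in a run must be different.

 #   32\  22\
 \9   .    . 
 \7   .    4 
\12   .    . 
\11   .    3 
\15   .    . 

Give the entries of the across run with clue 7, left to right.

3 4

R2C1 = 7 − 4 = 3 completes the 7 across.
R4C1 = 11 − 3 = 8 completes the 11 across.
Nothing is forced directly, so branch on R1C1, whose candidates are 5 or 7. If R1C1 = 5: then R1C2 would have to be in {4} for the 9 across but in {1,2,5,6,7,8,9} for the 22 down — contradiction. So R1C1 = 7.
R1C2 = 9 − 7 = 2 completes the 9 across.
R5C1 = 9: the only remaining digit allowed by both the 15 across and the 32 down.
R5C2 = 15 − 9 = 6 completes the 15 across.
R3C1 = 32 − 27 = 5 completes the 32 down.
R3C2 = 12 − 5 = 7 completes the 12 across.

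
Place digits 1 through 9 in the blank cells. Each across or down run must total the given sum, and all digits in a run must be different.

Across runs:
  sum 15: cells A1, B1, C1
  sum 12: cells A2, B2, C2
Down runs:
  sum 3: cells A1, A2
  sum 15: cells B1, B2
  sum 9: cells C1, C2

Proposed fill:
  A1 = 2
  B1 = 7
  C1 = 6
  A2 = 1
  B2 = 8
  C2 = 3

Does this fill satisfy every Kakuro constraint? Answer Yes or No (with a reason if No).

Yes

Across: 2+7+6=15; 1+8+3=12. Down: 2+1=3; 7+8=15; 6+3=9. No digit repeats within any run.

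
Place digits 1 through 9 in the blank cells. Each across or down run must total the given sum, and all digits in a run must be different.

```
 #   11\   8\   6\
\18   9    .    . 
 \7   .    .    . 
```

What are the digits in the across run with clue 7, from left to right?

7 in 3 cells must be {1,2,4}.
R2C1 = 11 − 9 = 2 completes the 11 down.
Given what's placed, R2C2 must be 1 to fit the 7 across and 8 down.
R2C3 = 7 − 3 = 4 completes the 7 across.
R1C2 = 8 − 1 = 7 completes the 8 down.
R1C3 = 18 − 16 = 2 completes the 18 across.

2 1 4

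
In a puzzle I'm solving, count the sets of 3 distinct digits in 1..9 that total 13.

7

3 distinct digits from 1–9 sum between 6 and 24.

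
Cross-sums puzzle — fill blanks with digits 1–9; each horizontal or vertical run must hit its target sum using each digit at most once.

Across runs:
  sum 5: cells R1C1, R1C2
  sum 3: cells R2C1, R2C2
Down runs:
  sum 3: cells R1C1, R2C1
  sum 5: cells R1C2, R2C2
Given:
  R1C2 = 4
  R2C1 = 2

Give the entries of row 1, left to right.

1 4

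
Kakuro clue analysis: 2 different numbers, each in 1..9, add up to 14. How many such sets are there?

2

2 distinct digits from 1–9 sum between 3 and 17.
Enumerating: {5,9}, {6,8}.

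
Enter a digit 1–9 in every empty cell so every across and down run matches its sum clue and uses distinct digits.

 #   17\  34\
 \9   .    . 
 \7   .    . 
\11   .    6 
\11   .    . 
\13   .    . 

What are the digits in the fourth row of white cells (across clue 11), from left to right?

34 in 5 cells must be {4,6,7,8,9}.
Given what's placed, R2C2 must be 4 to fit the 7 across and 34 down.
R3C1 = 11 − 6 = 5 completes the 11 across.
R5C1 = 6: the only remaining digit allowed by both the 13 across and the 17 down.
R5C2 = 13 − 6 = 7 completes the 13 across.
R1C2 = 8: the only remaining digit allowed by both the 9 across and the 34 down.
R2C1 = 7 − 4 = 3 completes the 7 across.
R4C1 = 2: the only remaining digit allowed by both the 11 across and the 17 down.
R4C2 = 11 − 2 = 9 completes the 11 across.

2, 9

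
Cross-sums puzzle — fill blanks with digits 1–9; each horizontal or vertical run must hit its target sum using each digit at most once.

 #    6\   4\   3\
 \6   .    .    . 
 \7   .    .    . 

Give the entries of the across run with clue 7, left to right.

6 in 3 cells must be {1,2,3}; 7 in 3 cells must be {1,2,4}; 4 in 2 cells must be {1,3}.
The 7 across and the 4 down share only 1, so R2C2 = 1.
Given what's placed, R2C3 must be 2 to fit the 7 across and 3 down.
R1C2 = 4 − 1 = 3 completes the 4 down.
R1C3 = 3 − 2 = 1 completes the 3 down.
R2C1 = 7 − 3 = 4 completes the 7 across.
R1C1 = 6 − 4 = 2 completes the 6 across.

4 1 2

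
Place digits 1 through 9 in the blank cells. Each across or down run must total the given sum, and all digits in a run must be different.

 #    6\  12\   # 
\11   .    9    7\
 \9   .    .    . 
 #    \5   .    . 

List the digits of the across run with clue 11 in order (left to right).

2, 9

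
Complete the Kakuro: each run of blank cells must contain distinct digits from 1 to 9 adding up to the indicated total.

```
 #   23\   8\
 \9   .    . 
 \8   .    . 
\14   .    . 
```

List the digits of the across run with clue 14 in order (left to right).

9, 5

23 in 3 cells must be {6,8,9}.
The 8 across and the 23 down share only 6, so R2C1 = 6.
R2C2 = 8 − 6 = 2 completes the 8 across.
Given what's placed, R3C2 must be 5 to fit the 14 across and 8 down.
R1C1 = 8: the only remaining digit allowed by both the 9 across and the 23 down.
R1C2 = 9 − 8 = 1 completes the 9 across.
R3C1 = 14 − 5 = 9 completes the 14 across.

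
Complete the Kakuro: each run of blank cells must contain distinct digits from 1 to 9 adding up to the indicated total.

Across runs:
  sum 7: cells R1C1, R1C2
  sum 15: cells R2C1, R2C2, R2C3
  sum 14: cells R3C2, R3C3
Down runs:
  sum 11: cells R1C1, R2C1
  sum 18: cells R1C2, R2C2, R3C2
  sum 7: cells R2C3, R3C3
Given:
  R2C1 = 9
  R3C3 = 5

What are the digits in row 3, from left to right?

9, 5

R1C1 = 11 − 9 = 2 completes the 11 down.
R1C2 = 7 − 2 = 5 completes the 7 across.
R2C2 = 4: the only remaining digit allowed by both the 15 across and the 18 down.
R2C3 = 15 − 13 = 2 completes the 15 across.
R3C2 = 14 − 5 = 9 completes the 14 across.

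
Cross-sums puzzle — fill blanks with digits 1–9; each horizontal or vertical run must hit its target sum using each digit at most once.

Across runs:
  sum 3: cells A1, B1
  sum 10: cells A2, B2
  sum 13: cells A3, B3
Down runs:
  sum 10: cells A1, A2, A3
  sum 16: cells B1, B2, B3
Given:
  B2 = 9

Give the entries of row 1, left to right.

3 in 2 cells must be {1,2}.
A2 = 10 − 9 = 1 completes the 10 across.
A1 = 2: the only remaining digit allowed by both the 3 across and the 10 down.
B1 = 3 − 2 = 1 completes the 3 across.
A3 = 10 − 3 = 7 completes the 10 down.
B3 = 13 − 7 = 6 completes the 13 across.

2 1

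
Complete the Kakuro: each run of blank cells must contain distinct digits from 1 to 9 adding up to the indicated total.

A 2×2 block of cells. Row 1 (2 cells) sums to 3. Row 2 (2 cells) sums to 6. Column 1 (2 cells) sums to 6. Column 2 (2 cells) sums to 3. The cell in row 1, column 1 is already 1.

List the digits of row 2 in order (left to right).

3 in 2 cells must be {1,2}.
(1,2) = 3 − 1 = 2 completes the 3 across.
(2,1) = 6 − 1 = 5 completes the 6 down.
(2,2) = 6 − 5 = 1 completes the 6 across.

5 1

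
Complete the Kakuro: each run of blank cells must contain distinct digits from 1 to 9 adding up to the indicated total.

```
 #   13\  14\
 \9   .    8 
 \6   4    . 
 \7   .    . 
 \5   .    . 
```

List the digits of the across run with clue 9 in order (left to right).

1 8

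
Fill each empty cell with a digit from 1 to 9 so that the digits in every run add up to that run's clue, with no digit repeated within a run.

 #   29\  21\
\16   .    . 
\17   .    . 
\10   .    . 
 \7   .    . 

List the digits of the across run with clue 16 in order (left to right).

9, 7

16 in 2 cells must be {7,9}; 17 in 2 cells must be {8,9}; 29 in 4 cells must be {5,7,8,9}.
Only 5 fits R4C1 under both its across sum 7 and down sum 29.
R4C2 = 7 − 5 = 2 completes the 7 across.
Nothing is forced directly, so branch on R1C1, whose candidates are 7 or 9. If R1C1 = 7: that forces R1C2 = 9, after which R2C2 would have to be in {8,9} for the 17 across but in {3,4,6,7} for the 21 down — contradiction. So R1C1 = 9.
R1C2 = 16 − 9 = 7 completes the 16 across.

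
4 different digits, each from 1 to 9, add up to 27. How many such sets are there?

4 distinct digits from 1–9 sum between 10 and 30.
Enumerating: {3,7,8,9}, {4,6,8,9}, {5,6,7,9}.

3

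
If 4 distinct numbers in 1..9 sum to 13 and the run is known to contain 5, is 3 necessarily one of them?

Yes

The only way to make 13 from 4 distinct digits under that restriction is {1,3,4,5}, which contains 3.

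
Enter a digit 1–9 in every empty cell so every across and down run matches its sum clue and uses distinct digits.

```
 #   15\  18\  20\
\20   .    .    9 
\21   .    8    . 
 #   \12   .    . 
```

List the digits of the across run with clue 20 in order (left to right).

No cell is forced outright now. R1C1 can only be 6 or 7 or 8 (the digits allowed by both its 20 across and its 15 down). If R1C1 = 6: then R1C2 would have to be in {5} for the 20 across but in {1,3,4,6,7,9} for the 18 down — contradiction. If R1C1 = 7: that forces R1C2 = 4, after which R2C1 would have to be in {4,6,7,9} for the 21 across but in {8} for the 15 down — contradiction. So R1C1 = 8.
R1C2 = 20 − 17 = 3 completes the 20 across.
R2C1 = 15 − 8 = 7 completes the 15 down.
R2C3 = 21 − 15 = 6 completes the 21 across.
R3C2 = 18 − 11 = 7 completes the 18 down.
R3C3 = 12 − 7 = 5 completes the 12 across.

8 3 9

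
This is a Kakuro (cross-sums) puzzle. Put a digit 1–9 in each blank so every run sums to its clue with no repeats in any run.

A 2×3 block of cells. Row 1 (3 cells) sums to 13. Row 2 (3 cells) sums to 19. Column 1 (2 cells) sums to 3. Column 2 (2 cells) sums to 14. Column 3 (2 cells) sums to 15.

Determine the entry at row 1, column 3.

7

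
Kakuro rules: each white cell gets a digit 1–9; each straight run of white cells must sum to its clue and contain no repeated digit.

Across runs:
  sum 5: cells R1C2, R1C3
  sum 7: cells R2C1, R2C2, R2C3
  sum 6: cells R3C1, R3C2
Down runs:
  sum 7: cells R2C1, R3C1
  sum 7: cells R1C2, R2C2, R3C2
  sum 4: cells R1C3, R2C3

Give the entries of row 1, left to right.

7 in 3 cells must be {1,2,4}; 4 in 2 cells must be {1,3}.
The 7 across and the 4 down share only 1, so R2C3 = 1.
R1C3 = 4 − 1 = 3 completes the 4 down.
R1C2 = 5 − 3 = 2 completes the 5 across.
R2C2 = 4: the only remaining digit allowed by both the 7 across and the 7 down.
R3C2 = 7 − 6 = 1 completes the 7 down.
R2C1 = 7 − 5 = 2 completes the 7 across.
R3C1 = 6 − 1 = 5 completes the 6 across.

2 3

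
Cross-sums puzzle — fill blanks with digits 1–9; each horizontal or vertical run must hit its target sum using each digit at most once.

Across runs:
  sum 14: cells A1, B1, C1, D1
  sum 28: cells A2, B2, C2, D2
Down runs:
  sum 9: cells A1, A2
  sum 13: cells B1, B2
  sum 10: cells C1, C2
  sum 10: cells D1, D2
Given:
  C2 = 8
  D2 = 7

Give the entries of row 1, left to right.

C1 = 10 − 8 = 2 completes the 10 down.
D1 = 10 − 7 = 3 completes the 10 down.
Given what's placed, A2 must be 4 to fit the 28 across and 9 down.
B2 = 28 − 19 = 9 completes the 28 across.
A1 = 9 − 4 = 5 completes the 9 down.
B1 = 14 − 10 = 4 completes the 14 across.

5 4 2 3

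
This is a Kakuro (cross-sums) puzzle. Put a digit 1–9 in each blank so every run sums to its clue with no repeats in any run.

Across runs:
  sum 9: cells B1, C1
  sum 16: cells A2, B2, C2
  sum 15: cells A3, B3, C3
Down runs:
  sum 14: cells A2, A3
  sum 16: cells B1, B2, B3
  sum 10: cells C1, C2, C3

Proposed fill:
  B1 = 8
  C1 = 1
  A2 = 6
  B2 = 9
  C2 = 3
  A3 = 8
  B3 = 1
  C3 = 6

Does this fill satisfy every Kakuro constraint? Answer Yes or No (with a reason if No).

No — the down run B1–B3 sums to 18, not 16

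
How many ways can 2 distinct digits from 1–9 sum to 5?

2

2 distinct digits from 1–9 sum between 3 and 17.
Enumerating: {1,4}, {2,3}.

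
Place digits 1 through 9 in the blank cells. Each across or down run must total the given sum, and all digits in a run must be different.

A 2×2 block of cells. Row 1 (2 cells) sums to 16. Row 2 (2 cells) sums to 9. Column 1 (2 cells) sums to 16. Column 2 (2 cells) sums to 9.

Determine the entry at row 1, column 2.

16 in 2 cells must be {7,9}.
The 16 across and the 9 down share only 7, so (1,2) = 7.
The 9 across and the 16 down share only 7, so (2,1) = 7.
(2,2) = 9 − 7 = 2 completes the 9 across.
(1,1) = 16 − 7 = 9 completes the 16 across.

7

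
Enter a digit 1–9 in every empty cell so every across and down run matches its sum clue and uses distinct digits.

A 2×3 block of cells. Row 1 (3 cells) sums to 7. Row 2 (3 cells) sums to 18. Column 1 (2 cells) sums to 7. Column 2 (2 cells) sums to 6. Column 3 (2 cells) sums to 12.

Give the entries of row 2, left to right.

6 4 8

7 in 3 cells must be {1,2,4}.
The 7 across and the 12 down share only 4, so (1,3) = 4.
(2,3) = 12 − 4 = 8 completes the 12 down.
Nothing is forced directly, so branch on (2,2), whose candidates are 1 or 4. If (2,2) = 1: then (1,2) would have to be in {1,2} for the 7 across but in {5} for the 6 down — contradiction. So (2,2) = 4.
(1,2) = 6 − 4 = 2 completes the 6 down.
(2,1) = 18 − 12 = 6 completes the 18 across.
(1,1) = 7 − 6 = 1 completes the 7 across.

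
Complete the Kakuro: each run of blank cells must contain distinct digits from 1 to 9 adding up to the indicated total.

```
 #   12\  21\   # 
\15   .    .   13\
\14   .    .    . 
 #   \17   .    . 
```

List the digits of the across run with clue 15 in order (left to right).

9 6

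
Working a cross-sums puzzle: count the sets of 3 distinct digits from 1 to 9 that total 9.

3

3 distinct digits from 1–9 sum between 6 and 24.
Enumerating: {1,2,6}, {1,3,5}, {2,3,4}.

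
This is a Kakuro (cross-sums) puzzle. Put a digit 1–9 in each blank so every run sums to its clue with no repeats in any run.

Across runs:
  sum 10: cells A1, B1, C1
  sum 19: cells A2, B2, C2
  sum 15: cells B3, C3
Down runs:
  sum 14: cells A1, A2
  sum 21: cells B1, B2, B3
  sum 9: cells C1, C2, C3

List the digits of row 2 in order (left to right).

Only 6 fits C3 under both its across sum 15 and down sum 9.
Given what's placed, C2 must be 2 to fit the 19 across and 9 down.
B3 = 15 − 6 = 9 completes the 15 across.
C1 = 9 − 8 = 1 completes the 9 down.
B2 = 8: the only remaining digit allowed by both the 19 across and the 21 down.
B1 = 21 − 17 = 4 completes the 21 down.
A2 = 19 − 10 = 9 completes the 19 across.
A1 = 10 − 5 = 5 completes the 10 across.

9 8 2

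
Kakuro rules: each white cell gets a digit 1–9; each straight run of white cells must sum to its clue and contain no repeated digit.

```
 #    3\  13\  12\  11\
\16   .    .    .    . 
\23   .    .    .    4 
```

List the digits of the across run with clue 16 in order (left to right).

1, 5, 3, 7

3 in 2 cells must be {1,2}.
R1C4 = 11 − 4 = 7 completes the 11 down.
Given what's placed, R2C1 must be 2 to fit the 23 across and 3 down.
R1C1 = 3 − 2 = 1 completes the 3 down.
Nothing is forced directly, so branch on R1C2, whose candidates are 5 or 6. If R1C2 = 6: then R1C3 would have to be in {2} for the 16 across but in {3,4,5,7,8,9} for the 12 down — contradiction. So R1C2 = 5.
R1C3 = 16 − 13 = 3 completes the 16 across.
R2C2 = 13 − 5 = 8 completes the 13 down.
R2C3 = 23 − 14 = 9 completes the 23 across.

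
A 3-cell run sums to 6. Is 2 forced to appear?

Yes

The only way to make 6 from 3 distinct digits is {1,2,3}, which contains 2.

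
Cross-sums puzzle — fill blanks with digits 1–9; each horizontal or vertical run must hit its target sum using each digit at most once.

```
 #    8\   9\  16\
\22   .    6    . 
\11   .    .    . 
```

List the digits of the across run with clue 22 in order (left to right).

7 6 9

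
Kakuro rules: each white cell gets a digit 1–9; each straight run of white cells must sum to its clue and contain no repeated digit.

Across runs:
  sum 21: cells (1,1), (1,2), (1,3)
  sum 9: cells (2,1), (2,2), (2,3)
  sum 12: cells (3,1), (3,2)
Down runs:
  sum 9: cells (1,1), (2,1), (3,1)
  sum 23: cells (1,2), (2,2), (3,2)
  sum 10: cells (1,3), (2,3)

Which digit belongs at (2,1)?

23 in 3 cells must be {6,8,9}.
Only 6 fits (2,2) under both its across sum 9 and down sum 23.
Nothing is forced directly, so branch on (1,2), whose candidates are 8 or 9. If (1,2) = 9: that forces (3,2) = 8, (3,1) = 4, after which (1,1) would have to be in {4,5,7,8} for the 21 across but in {2,3} for the 9 down — contradiction. So (1,2) = 8.
(3,2) = 23 − 14 = 9 completes the 23 down.
(3,1) = 12 − 9 = 3 completes the 12 across.
(1,1) = 4: the only remaining digit allowed by both the 21 across and the 9 down.
(1,3) = 21 − 12 = 9 completes the 21 across.
(2,1) = 9 − 7 = 2 completes the 9 down.

2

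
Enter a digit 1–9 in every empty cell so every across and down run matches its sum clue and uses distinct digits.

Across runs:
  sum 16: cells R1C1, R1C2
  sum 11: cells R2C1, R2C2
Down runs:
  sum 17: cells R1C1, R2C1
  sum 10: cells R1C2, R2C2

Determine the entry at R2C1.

8

16 in 2 cells must be {7,9}; 17 in 2 cells must be {8,9}.
The 16 across and the 17 down share only 9, so R1C1 = 9.
R1C2 = 16 − 9 = 7 completes the 16 across.
R2C1 = 17 − 9 = 8 completes the 17 down.
R2C2 = 11 − 8 = 3 completes the 11 across.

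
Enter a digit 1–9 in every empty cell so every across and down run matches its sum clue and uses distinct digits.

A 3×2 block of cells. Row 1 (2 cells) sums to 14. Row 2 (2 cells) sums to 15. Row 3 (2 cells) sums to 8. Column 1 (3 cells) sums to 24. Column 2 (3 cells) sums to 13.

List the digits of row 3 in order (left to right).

7, 1

24 in 3 cells must be {7,8,9}.
The 8 across and the 24 down share only 7, so (3,1) = 7.
(3,2) = 8 − 7 = 1 completes the 8 across.
Nothing is forced directly, so branch on (1,1), whose candidates are 8 or 9. If (1,1) = 8: then (1,2) would have to be in {6} for the 14 across but in {3,4,5,7,8,9} for the 13 down — contradiction. So (1,1) = 9.
(1,2) = 14 − 9 = 5 completes the 14 across.
(2,1) = 24 − 16 = 8 completes the 24 down.
(2,2) = 15 − 8 = 7 completes the 15 across.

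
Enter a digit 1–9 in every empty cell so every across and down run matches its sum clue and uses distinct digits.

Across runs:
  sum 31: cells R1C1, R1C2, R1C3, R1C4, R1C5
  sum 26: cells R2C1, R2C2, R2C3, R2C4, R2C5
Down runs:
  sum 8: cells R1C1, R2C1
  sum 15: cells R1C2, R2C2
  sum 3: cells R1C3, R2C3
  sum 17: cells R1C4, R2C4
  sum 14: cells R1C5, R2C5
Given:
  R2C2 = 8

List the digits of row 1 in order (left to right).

3 in 2 cells must be {1,2}; 17 in 2 cells must be {8,9}.
R1C2 = 15 − 8 = 7 completes the 15 down.
R2C4 = 9: the only remaining digit allowed by both the 26 across and the 17 down.
R1C4 = 17 − 9 = 8 completes the 17 down.
Nothing is forced directly, so branch on R2C5, whose candidates are 5 or 6. If R2C5 = 6: then R1C5 would have to be in {1,2,3,4,5,6,9} for the 31 across but in {8} for the 14 down — contradiction. So R2C5 = 5.
R1C5 = 14 − 5 = 9 completes the 14 down.
Given what's placed, R2C3 must be 1 to fit the 26 across and 3 down.
R1C3 = 3 − 1 = 2 completes the 3 down.
R2C1 = 26 − 23 = 3 completes the 26 across.
R1C1 = 31 − 26 = 5 completes the 31 across.

5 7 2 8 9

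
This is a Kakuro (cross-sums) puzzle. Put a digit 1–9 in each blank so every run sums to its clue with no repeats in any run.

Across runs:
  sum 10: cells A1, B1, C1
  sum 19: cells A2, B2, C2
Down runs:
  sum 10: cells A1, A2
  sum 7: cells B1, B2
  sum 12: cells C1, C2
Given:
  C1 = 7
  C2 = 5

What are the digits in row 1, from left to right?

2 1 7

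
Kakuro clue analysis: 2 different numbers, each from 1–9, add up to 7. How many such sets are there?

3

2 distinct digits from 1–9 sum between 3 and 17.
Enumerating: {1,6}, {2,5}, {3,4}.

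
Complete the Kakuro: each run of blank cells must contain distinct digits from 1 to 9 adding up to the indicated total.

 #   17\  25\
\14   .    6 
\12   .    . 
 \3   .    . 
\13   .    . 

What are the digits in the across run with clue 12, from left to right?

3 in 2 cells must be {1,2}.
R1C1 = 14 − 6 = 8 completes the 14 across.
R3C2 = 2: the only remaining digit allowed by both the 3 across and the 25 down.
R3C1 = 3 − 2 = 1 completes the 3 across.
No cell is forced outright now. R2C1 can only be 3 or 5 (the digits allowed by both its 12 across and its 17 down). If R2C1 = 5: then R2C2 would have to be in {7} for the 12 across but in {8,9} for the 25 down — contradiction. So R2C1 = 3.
R2C2 = 12 − 3 = 9 completes the 12 across.
R4C1 = 17 − 12 = 5 completes the 17 down.
R4C2 = 13 − 5 = 8 completes the 13 across.

3 9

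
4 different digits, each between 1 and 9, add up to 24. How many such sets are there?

8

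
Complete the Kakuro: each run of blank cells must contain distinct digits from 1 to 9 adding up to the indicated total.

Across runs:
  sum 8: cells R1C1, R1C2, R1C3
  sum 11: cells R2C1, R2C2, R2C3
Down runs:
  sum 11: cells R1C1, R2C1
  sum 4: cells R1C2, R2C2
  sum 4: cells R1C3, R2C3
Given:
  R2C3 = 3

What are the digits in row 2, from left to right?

7, 1, 3

4 in 2 cells must be {1,3}.
R1C3 = 4 − 3 = 1 completes the 4 down.
R2C2 = 1: the only remaining digit allowed by both the 11 across and the 4 down.
R1C2 = 4 − 1 = 3 completes the 4 down.
R2C1 = 11 − 4 = 7 completes the 11 across.
R1C1 = 8 − 4 = 4 completes the 8 across.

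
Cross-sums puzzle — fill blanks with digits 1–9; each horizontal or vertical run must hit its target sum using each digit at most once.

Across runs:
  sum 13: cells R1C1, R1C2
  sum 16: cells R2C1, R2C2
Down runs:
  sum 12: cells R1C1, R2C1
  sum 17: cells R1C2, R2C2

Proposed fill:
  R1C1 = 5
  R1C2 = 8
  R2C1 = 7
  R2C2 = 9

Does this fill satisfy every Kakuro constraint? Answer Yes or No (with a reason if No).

Across: 5+8=13; 7+9=16. Down: 5+7=12; 8+9=17. No digit repeats within any run.

Yes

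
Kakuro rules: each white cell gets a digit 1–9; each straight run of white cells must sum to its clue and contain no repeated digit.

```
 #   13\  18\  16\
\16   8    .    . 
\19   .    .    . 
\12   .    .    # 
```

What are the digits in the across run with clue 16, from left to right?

8, 1, 7

16 in 2 cells must be {7,9}.
Given what's placed, R1C3 must be 7 to fit the 16 across and 16 down.
R2C3 = 16 − 7 = 9 completes the 16 down.
R1C2 = 16 − 15 = 1 completes the 16 across.
Given what's placed, R2C2 must be 8 to fit the 19 across and 18 down.
R3C2 = 18 − 9 = 9 completes the 18 down.
R2C1 = 19 − 17 = 2 completes the 19 across.
R3C1 = 12 − 9 = 3 completes the 12 across.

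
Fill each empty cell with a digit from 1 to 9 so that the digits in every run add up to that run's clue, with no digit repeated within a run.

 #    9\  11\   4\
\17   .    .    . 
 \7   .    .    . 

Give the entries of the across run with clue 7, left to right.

4, 2, 1

7 in 3 cells must be {1,2,4}; 4 in 2 cells must be {1,3}.
The 7 across and the 4 down share only 1, so R2C3 = 1.
R1C3 = 4 − 1 = 3 completes the 4 down.
Nothing is forced directly, so branch on R2C1, whose candidates are 2 or 4. If R2C1 = 2: then R1C1 would have to be in {5,6,8,9} for the 17 across but in {7} for the 9 down — contradiction. So R2C1 = 4.
R1C1 = 9 − 4 = 5 completes the 9 down.
R1C2 = 17 − 8 = 9 completes the 17 across.
R2C2 = 7 − 5 = 2 completes the 7 across.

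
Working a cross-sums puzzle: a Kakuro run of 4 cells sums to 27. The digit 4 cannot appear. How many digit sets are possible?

4 distinct digits from 1–9 sum between 10 and 30.
Dropping sets that contain 4.
Enumerating: {3,7,8,9}, {5,6,7,9}.

2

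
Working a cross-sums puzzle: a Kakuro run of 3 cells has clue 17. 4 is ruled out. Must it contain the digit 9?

No

Counterexample: {2,7,8} sums to 17 under that restriction without using 9.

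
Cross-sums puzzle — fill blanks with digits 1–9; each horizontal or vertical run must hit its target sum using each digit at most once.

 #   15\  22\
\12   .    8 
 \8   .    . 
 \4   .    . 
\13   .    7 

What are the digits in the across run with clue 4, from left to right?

3 1

4 in 2 cells must be {1,3}.
R1C1 = 12 − 8 = 4 completes the 12 across.
R4C1 = 13 − 7 = 6 completes the 13 across.
Given what's placed, R3C1 must be 3 to fit the 4 across and 15 down.
R3C2 = 4 − 3 = 1 completes the 4 across.
R2C1 = 15 − 13 = 2 completes the 15 down.
R2C2 = 8 − 2 = 6 completes the 8 across.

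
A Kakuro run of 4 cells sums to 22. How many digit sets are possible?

11

4 distinct digits from 1–9 sum between 10 and 30.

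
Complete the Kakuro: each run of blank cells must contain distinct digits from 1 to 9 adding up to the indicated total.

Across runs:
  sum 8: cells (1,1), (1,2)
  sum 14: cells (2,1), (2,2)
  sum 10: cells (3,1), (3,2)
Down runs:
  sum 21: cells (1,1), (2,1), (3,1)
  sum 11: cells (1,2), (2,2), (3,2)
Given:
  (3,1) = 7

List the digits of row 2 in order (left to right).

(3,2) = 10 − 7 = 3 completes the 10 across.
(2,2) = 6: the only remaining digit allowed by both the 14 across and the 11 down.
(1,2) = 11 − 9 = 2 completes the 11 down.
(2,1) = 14 − 6 = 8 completes the 14 across.
(1,1) = 8 − 2 = 6 completes the 8 across.

8 6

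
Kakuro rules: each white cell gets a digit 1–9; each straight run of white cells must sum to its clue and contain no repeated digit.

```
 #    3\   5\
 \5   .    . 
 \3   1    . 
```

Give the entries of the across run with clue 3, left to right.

3 in 2 cells must be {1,2}.
R1C1 = 3 − 1 = 2 completes the 3 down.
R1C2 = 5 − 2 = 3 completes the 5 across.
R2C2 = 3 − 1 = 2 completes the 3 across.

1, 2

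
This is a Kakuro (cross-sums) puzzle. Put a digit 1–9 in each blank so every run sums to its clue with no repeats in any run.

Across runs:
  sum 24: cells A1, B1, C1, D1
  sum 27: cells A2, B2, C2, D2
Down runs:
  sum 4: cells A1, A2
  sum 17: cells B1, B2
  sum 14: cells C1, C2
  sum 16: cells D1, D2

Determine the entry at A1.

4 in 2 cells must be {1,3}; 17 in 2 cells must be {8,9}; 16 in 2 cells must be {7,9}.
Only 3 fits A2 under both its across sum 27 and down sum 4.
A1 = 4 − 3 = 1 completes the 4 down.

1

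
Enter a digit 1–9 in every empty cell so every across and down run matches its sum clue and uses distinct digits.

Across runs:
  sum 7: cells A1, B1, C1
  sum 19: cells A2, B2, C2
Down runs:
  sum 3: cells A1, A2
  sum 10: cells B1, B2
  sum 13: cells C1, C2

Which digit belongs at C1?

4

7 in 3 cells must be {1,2,4}; 3 in 2 cells must be {1,2}.
The 7 across and the 13 down share only 4, so C1 = 4.
The 19 across and the 3 down share only 2, so A2 = 2.
C2 = 13 − 4 = 9 completes the 13 down.
A1 = 3 − 2 = 1 completes the 3 down.
B1 = 7 − 5 = 2 completes the 7 across.
B2 = 19 − 11 = 8 completes the 19 across.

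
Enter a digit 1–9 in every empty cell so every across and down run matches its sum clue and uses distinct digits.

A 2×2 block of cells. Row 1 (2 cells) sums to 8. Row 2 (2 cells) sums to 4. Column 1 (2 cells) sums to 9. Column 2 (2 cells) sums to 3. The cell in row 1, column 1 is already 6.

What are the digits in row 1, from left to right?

4 in 2 cells must be {1,3}; 3 in 2 cells must be {1,2}.
(1,2) = 8 − 6 = 2 completes the 8 across.
(2,1) = 9 − 6 = 3 completes the 9 down.
(2,2) = 4 − 3 = 1 completes the 4 across.

6, 2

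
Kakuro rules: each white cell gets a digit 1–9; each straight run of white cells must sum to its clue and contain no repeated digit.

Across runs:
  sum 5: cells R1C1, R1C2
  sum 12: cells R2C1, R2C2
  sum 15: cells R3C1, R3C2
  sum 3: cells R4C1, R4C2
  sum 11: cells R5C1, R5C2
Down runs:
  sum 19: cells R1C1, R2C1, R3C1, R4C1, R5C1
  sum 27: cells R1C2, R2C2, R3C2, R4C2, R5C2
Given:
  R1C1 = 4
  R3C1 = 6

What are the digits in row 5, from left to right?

3 8

3 in 2 cells must be {1,2}.
R1C2 = 5 − 4 = 1 completes the 5 across.
R3C2 = 15 − 6 = 9 completes the 15 across.
Given what's placed, R4C1 must be 1 to fit the 3 across and 19 down.
R4C2 = 3 − 1 = 2 completes the 3 across.
Nothing is forced directly, so branch on R2C1, whose candidates are 3 or 5. If R2C1 = 3: then R2C2 would have to be in {9} for the 12 across but in {7,8} for the 27 down — contradiction. So R2C1 = 5.
R2C2 = 12 − 5 = 7 completes the 12 across.
R5C1 = 19 − 16 = 3 completes the 19 down.
R5C2 = 11 − 3 = 8 completes the 11 across.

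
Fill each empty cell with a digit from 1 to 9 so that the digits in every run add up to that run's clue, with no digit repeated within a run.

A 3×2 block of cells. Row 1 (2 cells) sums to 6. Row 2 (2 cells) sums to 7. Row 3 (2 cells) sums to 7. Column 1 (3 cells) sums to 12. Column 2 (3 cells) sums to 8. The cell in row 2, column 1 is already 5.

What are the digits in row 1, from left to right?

1 5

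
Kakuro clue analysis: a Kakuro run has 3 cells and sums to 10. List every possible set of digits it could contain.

3 distinct digits from 1–9 sum between 6 and 24.

{1,2,7}; {1,3,6}; {1,4,5}; {2,3,5}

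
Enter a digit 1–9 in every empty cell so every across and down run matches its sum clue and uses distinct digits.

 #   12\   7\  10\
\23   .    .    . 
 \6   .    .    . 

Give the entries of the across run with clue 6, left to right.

3, 1, 2

23 in 3 cells must be {6,8,9}; 6 in 3 cells must be {1,2,3}.
The 23 across and the 7 down share only 6, so R1C2 = 6.
The 6 across and the 12 down share only 3, so R2C1 = 3.
R2C2 = 7 − 6 = 1 completes the 7 down.
R2C3 = 6 − 4 = 2 completes the 6 across.
R1C1 = 12 − 3 = 9 completes the 12 down.
R1C3 = 23 − 15 = 8 completes the 23 across.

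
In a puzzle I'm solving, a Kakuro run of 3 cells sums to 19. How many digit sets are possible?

5

3 distinct digits from 1–9 sum between 6 and 24.
Enumerating: {2,8,9}, {3,7,9}, {4,6,9}, {4,7,8}, {5,6,8}.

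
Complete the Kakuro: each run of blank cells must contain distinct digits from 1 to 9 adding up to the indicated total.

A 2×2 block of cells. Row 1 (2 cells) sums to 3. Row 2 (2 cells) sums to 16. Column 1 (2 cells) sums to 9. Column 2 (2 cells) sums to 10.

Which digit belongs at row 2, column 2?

9

3 in 2 cells must be {1,2}; 16 in 2 cells must be {7,9}.
The 16 across and the 9 down share only 7, so (2,1) = 7.
(2,2) = 16 − 7 = 9 completes the 16 across.
(1,1) = 9 − 7 = 2 completes the 9 down.
(1,2) = 3 − 2 = 1 completes the 3 across.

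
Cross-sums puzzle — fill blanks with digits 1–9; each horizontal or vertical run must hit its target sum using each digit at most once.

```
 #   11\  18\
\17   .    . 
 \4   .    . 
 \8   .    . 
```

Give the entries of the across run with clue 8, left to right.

2 6

17 in 2 cells must be {8,9}; 4 in 2 cells must be {1,3}.
The 17 across and the 11 down share only 8, so R1C1 = 8.
R1C2 = 17 − 8 = 9 completes the 17 across.
Given what's placed, R2C1 must be 1 to fit the 4 across and 11 down.
R2C2 = 4 − 1 = 3 completes the 4 across.
R3C1 = 11 − 9 = 2 completes the 11 down.
R3C2 = 8 − 2 = 6 completes the 8 across.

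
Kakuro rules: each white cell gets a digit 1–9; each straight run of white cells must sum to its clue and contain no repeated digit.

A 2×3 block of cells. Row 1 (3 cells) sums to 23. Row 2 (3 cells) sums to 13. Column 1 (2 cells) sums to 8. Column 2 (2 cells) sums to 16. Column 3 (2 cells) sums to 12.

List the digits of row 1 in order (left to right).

6 9 8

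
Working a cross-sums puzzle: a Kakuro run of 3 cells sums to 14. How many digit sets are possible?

8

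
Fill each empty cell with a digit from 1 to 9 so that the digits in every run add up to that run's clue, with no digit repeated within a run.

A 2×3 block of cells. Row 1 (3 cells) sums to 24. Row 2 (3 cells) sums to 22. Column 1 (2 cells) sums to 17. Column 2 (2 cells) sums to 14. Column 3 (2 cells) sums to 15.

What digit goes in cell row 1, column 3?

7

24 in 3 cells must be {7,8,9}; 17 in 2 cells must be {8,9}.
Nothing is forced directly, so branch on (1,1), whose candidates are 8 or 9. If (1,1) = 9: that forces (1,2) = 8, (1,3) = 7, (2,1) = 8, after which (2,2) would have to be in {5,9} for the 22 across but in {6} for the 14 down — contradiction. So (1,1) = 8.
Given what's placed, (1,2) must be 9 to fit the 24 across and 14 down.
(1,3) = 24 − 17 = 7 completes the 24 across.
(2,1) = 17 − 8 = 9 completes the 17 down.
(2,2) = 14 − 9 = 5 completes the 14 down.
(2,3) = 22 − 14 = 8 completes the 22 across.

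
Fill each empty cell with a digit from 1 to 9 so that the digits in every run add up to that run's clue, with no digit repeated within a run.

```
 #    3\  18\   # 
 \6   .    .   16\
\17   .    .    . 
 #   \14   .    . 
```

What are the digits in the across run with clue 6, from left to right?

2 4

3 in 2 cells must be {1,2}; 16 in 2 cells must be {7,9}.
The 14 across and the 16 down share only 9, so R3C3 = 9.
R2C3 = 16 − 9 = 7 completes the 16 down.
R3C2 = 14 − 9 = 5 completes the 14 across.
R1C2 = 4: the only remaining digit allowed by both the 6 across and the 18 down.
R2C2 = 18 − 9 = 9 completes the 18 down.
R1C1 = 6 − 4 = 2 completes the 6 across.
R2C1 = 17 − 16 = 1 completes the 17 across.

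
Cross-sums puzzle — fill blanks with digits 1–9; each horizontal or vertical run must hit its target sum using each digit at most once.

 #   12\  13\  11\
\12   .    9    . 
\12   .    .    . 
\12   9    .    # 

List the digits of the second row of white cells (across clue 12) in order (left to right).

Given what's placed, R1C3 must be 2 to fit the 12 across and 11 down.
R2C3 = 11 − 2 = 9 completes the 11 down.
R3C2 = 12 − 9 = 3 completes the 12 across.
R1C1 = 12 − 11 = 1 completes the 12 across.
R2C1 = 12 − 10 = 2 completes the 12 down.
R2C2 = 12 − 11 = 1 completes the 12 across.

2, 1, 9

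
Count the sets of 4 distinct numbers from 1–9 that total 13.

3

4 distinct digits from 1–9 sum between 10 and 30.
Enumerating: {1,2,3,7}, {1,2,4,6}, {1,3,4,5}.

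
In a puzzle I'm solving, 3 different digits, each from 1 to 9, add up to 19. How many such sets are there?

5

3 distinct digits from 1–9 sum between 6 and 24.
Enumerating: {2,8,9}, {3,7,9}, {4,6,9}, {4,7,8}, {5,6,8}.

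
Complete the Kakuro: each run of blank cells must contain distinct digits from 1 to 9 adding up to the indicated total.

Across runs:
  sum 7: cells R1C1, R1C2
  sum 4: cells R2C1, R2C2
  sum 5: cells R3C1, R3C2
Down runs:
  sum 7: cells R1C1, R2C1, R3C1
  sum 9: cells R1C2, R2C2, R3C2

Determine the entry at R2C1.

1

4 in 2 cells must be {1,3}; 7 in 3 cells must be {1,2,4}.
The 4 across and the 7 down share only 1, so R2C1 = 1.
R2C2 = 4 − 1 = 3 completes the 4 across.
Nothing is forced directly, so branch on R1C1, whose candidates are 2 or 4. If R1C1 = 4: then R1C2 would have to be in {3} for the 7 across but in {1,2,4,5} for the 9 down — contradiction. So R1C1 = 2.
R1C2 = 7 − 2 = 5 completes the 7 across.
R3C1 = 7 − 3 = 4 completes the 7 down.
R3C2 = 5 − 4 = 1 completes the 5 across.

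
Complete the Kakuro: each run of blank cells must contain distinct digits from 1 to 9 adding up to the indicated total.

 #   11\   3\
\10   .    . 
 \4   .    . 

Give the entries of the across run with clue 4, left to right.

3 1

4 in 2 cells must be {1,3}; 3 in 2 cells must be {1,2}.
The 4 across and the 11 down share only 3, so R2C1 = 3.
R2C2 = 4 − 3 = 1 completes the 4 across.
R1C1 = 11 − 3 = 8 completes the 11 down.
R1C2 = 10 − 8 = 2 completes the 10 across.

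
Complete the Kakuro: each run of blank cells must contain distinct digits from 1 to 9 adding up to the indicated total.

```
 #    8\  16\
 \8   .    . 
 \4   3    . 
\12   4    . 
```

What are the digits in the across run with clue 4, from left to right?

4 in 2 cells must be {1,3}.
R1C1 = 8 − 7 = 1 completes the 8 down.
R1C2 = 8 − 1 = 7 completes the 8 across.
R2C2 = 4 − 3 = 1 completes the 4 across.
R3C2 = 12 − 4 = 8 completes the 12 across.

3 1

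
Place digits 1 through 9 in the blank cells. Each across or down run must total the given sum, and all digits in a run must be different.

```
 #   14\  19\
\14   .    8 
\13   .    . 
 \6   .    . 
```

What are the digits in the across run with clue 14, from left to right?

6 8

R1C1 = 14 − 8 = 6 completes the 14 across.
No cell is forced outright now. R2C1 can only be 5 or 7 (the digits allowed by both its 13 across and its 14 down). If R2C1 = 5: then R2C2 would have to be in {8} for the 13 across but in {2,4,5,6,7,9} for the 19 down — contradiction. So R2C1 = 7.
R2C2 = 13 − 7 = 6 completes the 13 across.
R3C1 = 14 − 13 = 1 completes the 14 down.
R3C2 = 6 − 1 = 5 completes the 6 across.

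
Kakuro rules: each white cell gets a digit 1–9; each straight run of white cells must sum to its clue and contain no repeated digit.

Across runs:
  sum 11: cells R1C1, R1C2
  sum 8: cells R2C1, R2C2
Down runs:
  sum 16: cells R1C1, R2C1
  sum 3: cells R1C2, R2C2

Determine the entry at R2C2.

1

16 in 2 cells must be {7,9}; 3 in 2 cells must be {1,2}.
The 11 across and the 3 down share only 2, so R1C2 = 2.
The 8 across and the 16 down share only 7, so R2C1 = 7.
R2C2 = 8 − 7 = 1 completes the 8 across.
R1C1 = 11 − 2 = 9 completes the 11 across.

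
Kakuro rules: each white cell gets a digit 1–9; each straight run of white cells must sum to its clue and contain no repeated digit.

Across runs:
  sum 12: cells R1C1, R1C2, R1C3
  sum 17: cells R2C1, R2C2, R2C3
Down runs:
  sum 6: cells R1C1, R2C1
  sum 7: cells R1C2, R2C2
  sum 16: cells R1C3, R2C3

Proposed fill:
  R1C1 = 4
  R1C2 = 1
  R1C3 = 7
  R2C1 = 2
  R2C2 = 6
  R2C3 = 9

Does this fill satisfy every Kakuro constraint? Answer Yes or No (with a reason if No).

Yes

Across: 4+1+7=12; 2+6+9=17. Down: 4+2=6; 1+6=7; 7+9=16. No digit repeats within any run.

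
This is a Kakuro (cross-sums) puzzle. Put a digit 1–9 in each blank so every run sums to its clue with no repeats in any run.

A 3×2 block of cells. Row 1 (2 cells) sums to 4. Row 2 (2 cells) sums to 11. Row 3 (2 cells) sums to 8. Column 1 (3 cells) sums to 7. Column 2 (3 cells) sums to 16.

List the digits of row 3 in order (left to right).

2 6

4 in 2 cells must be {1,3}; 7 in 3 cells must be {1,2,4}.
The 4 across and the 7 down share only 1, so (1,1) = 1.
(1,2) = 4 − 1 = 3 completes the 4 across.
Given what's placed, (3,1) must be 2 to fit the 8 across and 7 down.
(3,2) = 8 − 2 = 6 completes the 8 across.
(2,1) = 7 − 3 = 4 completes the 7 down.
(2,2) = 11 − 4 = 7 completes the 11 across.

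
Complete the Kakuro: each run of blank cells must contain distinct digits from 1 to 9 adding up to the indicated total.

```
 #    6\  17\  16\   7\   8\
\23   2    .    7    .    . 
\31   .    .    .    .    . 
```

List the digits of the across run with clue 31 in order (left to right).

17 in 2 cells must be {8,9}; 16 in 2 cells must be {7,9}.
R2C1 = 6 − 2 = 4 completes the 6 down.
R2C3 = 16 − 7 = 9 completes the 16 down.
Given what's placed, R2C2 must be 8 to fit the 31 across and 17 down.
R2C4 = 3: the only remaining digit allowed by both the 31 across and the 7 down.
R2C5 = 31 − 24 = 7 completes the 31 across.

4, 8, 9, 3, 7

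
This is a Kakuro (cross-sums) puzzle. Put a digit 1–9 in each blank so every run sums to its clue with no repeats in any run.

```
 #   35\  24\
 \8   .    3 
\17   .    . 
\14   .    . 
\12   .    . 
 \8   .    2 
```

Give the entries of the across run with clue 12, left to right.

7 5

17 in 2 cells must be {8,9}; 35 in 5 cells must be {5,6,7,8,9}.
R1C1 = 8 − 3 = 5 completes the 8 across.
R5C1 = 8 − 2 = 6 completes the 8 across.
No cell is forced outright now. R2C1 can only be 8 or 9 (the digits allowed by both its 17 across and its 35 down). If R2C1 = 8: that forces R2C2 = 9, R3C1 = 9, after which R3C2 would have to be in {5} for the 14 across but in {4,6} for the 24 down — contradiction. So R2C1 = 9.
R2C2 = 17 − 9 = 8 completes the 17 across.
R3C1 = 8: the only remaining digit allowed by both the 14 across and the 35 down.
R3C2 = 14 − 8 = 6 completes the 14 across.
R4C1 = 35 − 28 = 7 completes the 35 down.
R4C2 = 12 − 7 = 5 completes the 12 across.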